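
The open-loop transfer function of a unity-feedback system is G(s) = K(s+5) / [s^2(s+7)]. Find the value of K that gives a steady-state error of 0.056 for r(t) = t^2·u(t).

50

System type = 2 (two poles at s=0).
K_a = lim_{s→0} s^2·G(s) = K·5 / (7) = (5/7)·K.
e_ss = 2/K_a = 0.056 ⇒ K_a = 250/7 ⇒ K = (250/7)/(5/7) = 50.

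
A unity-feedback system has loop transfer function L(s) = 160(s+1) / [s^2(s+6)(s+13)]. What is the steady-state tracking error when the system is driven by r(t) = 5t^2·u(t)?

The open loop has two poles at the origin → type 2 system.
K_a = lim_{s→0} s^2·L(s) = 160·1 / (6·13) = 80/39.
r(t) = 5t^2 gives R(s) = 10/s^3.
e_ss = 10/K_a = 10/(80/39) = 4.875.

4.875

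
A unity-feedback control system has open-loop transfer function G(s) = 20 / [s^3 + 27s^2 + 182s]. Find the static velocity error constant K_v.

10/91

The denominator has no term below 182s — 1 pole at s=0, type 1.
K_v = lim_{s→0} s·G(s) = 20 / 182 = 10/91.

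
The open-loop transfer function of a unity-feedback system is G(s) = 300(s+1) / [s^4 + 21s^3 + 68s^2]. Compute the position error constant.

K_p = lim_{s→0} G(s); with 2 poles at the origin the limit diverges, so K_p = ∞.

infinity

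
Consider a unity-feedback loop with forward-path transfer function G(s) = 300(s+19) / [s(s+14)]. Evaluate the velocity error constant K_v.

G(s) has one factor of s in the denominator, so the system is type 1.
K_v = lim_{s→0} s·G(s) = 300·19 / (14) = 2850/7.

2850/7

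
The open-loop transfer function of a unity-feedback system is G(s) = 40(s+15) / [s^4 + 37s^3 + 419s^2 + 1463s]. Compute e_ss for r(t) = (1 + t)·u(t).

Lowest-order denominator term is 1463s, so the open loop has 1 pole at the origin → type 1 system. Treating each term separately:
  • 1: tracked with zero error.
  • t: e_ss = 1/K_v with K_v=600/1463 → 1463/600.
Total e_ss = 1463/600.

1463/600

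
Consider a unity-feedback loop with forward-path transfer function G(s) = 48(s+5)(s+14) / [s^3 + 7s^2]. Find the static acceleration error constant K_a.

480

Lowest-order denominator term is 7s^2, so the open loop has 2 poles at the origin → type 2 system.
K_a = lim_{s→0} s^2·G(s) = 48·5·14 / 7 = 480.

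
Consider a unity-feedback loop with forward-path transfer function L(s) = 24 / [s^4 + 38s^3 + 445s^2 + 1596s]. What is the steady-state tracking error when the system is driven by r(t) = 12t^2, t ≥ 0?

Factoring s from the denominator leaves a polynomial with constant term 1596, so the system is type 1.
For a type-1 system K_a = 0, so e_ss to a parabolic input is unbounded.

infinity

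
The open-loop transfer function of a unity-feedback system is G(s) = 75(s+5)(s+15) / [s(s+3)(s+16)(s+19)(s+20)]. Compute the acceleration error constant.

0

System type = 1 (one pole at s=0).
K_a = lim_{s→0} s^2·G(s) = 0 (the extra factor of s kills the finite limit).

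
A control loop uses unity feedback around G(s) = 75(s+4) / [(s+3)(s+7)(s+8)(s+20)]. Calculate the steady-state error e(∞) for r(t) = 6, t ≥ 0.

The open loop has no poles at the origin → type 0 system.
K_p = lim_{s→0} G(s) = 75·4 / (3·7·8·20) = 5/56.
e_ss = 6/(1 + K_p) = 6/(61/56) = 336/61.

336/61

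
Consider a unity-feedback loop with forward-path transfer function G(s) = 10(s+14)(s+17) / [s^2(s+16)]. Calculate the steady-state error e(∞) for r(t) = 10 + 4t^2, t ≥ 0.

System type = 2 (two poles at s=0). By superposition:
  • 10: tracked with zero error.
  • 4t^2: e_ss = 8/K_a with K_a=148.75 → 32/595.
Total e_ss = 32/595.

32/595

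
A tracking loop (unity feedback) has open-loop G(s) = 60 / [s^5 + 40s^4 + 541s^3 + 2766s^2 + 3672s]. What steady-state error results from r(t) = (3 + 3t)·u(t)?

183.6

Lowest-order denominator term is 3672s, so the open loop has 1 pole at the origin → type 1 system. By superposition:
  • 3: tracked with zero error.
  • 3t: e_ss = 3/K_v with K_v=5/306 → 183.6.
Total e_ss = 183.6.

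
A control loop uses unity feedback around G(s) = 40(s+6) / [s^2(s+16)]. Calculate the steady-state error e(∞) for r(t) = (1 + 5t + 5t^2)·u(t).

G(s) has two factors of s in the denominator, so the system is type 2. Treating each term separately:
  • 1: tracked with zero error.
  • 5t: tracked with zero error.
  • 5t^2: e_ss = 10/K_a with K_a=15 → 2/3.
Total e_ss = 2/3.

2/3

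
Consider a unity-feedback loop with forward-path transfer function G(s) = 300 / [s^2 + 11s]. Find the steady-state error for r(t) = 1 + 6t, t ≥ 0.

0.22

Lowest-order denominator term is 11s, so the open loop has 1 pole at the origin → type 1 system. Taking each input component in turn:
  • 1: tracked with zero error.
  • 6t: e_ss = 6/K_v with K_v=300/11 → 0.22.
Total e_ss = 0.22.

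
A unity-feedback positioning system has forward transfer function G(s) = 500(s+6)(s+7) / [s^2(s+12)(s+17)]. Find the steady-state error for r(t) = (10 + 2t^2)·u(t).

System type = 2 (two poles at s=0). Treating each term separately:
  • 10: tracked with zero error.
  • 2t^2: e_ss = 4/K_a with K_a=1750/17 → 34/875.
Total e_ss = 34/875.

34/875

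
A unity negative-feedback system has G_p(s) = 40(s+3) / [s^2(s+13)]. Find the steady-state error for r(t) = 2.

0

The open loop has two poles at the origin → type 2 system.
K_p = ∞ for a type-2 system; e_ss to a step is zero.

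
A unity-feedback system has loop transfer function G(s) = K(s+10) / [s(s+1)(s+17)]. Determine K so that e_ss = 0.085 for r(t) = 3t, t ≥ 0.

60

One free integrator in G(s): this is a type 1 system.
K_v = lim_{s→0} s·G(s) = K·10 / (1·17) = (10/17)·K.
e_ss = 3/K_v = 0.085 ⇒ K_v = 600/17 ⇒ K = (600/17)/(10/17) = 60.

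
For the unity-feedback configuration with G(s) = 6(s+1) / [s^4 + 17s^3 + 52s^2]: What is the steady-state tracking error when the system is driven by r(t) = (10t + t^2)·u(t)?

Factoring s^2 from the denominator leaves a polynomial with constant term 52, so the system is type 2. Treating each term separately:
  • 10t: tracked with zero error.
  • t^2: e_ss = 2/K_a with K_a=3/26 → 52/3.
Total e_ss = 52/3.

52/3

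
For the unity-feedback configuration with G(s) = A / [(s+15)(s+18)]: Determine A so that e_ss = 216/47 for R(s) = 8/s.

200

No free integrators in G(s): this is a type 0 system.
K_p = lim_{s→0} G(s) = A / (15·18) = (1/270)·A.
e_ss = 8/(1 + K_p) = 216/47 ⇒ 1 + (1/270)·A = 47/27 ⇒ A = 200.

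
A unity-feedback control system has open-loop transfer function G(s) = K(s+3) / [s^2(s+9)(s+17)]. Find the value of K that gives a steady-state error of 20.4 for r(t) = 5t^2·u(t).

25

Two free integrators in G(s): this is a type 2 system.
K_a = lim_{s→0} s^2·G(s) = K·3 / (9·17) = (1/51)·K.
e_ss = 10/K_a = 20.4 ⇒ K_a = 25/51 ⇒ K = (25/51)/(1/51) = 25.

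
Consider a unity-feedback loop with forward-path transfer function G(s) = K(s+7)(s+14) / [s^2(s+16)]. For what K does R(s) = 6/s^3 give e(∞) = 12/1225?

Two free integrators in G(s): this is a type 2 system.
K_a = lim_{s→0} s^2·G(s) = K·7·14 / (16) = 6.125·K.
e_ss = 6/K_a = 12/1225 ⇒ K_a = 612.5 ⇒ K = 612.5/6.125 = 100.

100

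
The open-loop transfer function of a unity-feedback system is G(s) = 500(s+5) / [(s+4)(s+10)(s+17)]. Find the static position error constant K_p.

125/34

G(s) has no factors of s in the denominator, so the system is type 0.
K_p = lim_{s→0} G(s) = 500·5 / (4·10·17) = 125/34.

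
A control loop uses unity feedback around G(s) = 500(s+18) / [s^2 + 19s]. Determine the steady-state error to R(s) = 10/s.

0

Lowest-order denominator term is 19s, so the open loop has 1 pole at the origin → type 1 system.
K_p = ∞ for a type-1 system; e_ss to a step is zero.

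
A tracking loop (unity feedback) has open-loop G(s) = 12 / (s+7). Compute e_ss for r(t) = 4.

System type = 0 (no poles at s=0).
K_p = lim_{s→0} G(s) = 12 / (7) = 12/7.
e_ss = 4/(1 + K_p) = 4/(19/7) = 28/19.

28/19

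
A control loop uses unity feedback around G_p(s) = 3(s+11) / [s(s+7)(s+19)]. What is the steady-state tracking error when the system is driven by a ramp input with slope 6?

266/11

G_p(s) has one factor of s in the denominator, so the system is type 1.
K_v = lim_{s→0} s·G_p(s) = 3·11 / (7·19) = 33/133.
e_ss = 6/K_v = 6/(33/133) = 266/11.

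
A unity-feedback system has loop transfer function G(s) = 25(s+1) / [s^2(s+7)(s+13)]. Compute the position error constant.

infinity

K_p = lim_{s→0} G(s); with 2 poles at the origin the limit diverges, so K_p = ∞.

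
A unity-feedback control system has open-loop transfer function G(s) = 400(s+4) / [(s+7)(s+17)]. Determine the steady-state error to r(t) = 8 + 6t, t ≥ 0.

G(s) has no factors of s in the denominator, so the system is type 0. Taking each input component in turn:
  • 8: e_ss = 8/(1+K_p) with K_p=1600/119 → 952/1719.
  • 6t: a type-0 system cannot track it, e_ss → ∞.
The unbounded component dominates.

infinity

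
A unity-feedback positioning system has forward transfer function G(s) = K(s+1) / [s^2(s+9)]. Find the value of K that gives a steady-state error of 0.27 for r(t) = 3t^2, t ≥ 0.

The open loop has two poles at the origin → type 2 system.
K_a = lim_{s→0} s^2·G(s) = K·1 / (9) = (1/9)·K.
e_ss = 6/K_a = 0.27 ⇒ K_a = 200/9 ⇒ K = (200/9)/(1/9) = 200.

200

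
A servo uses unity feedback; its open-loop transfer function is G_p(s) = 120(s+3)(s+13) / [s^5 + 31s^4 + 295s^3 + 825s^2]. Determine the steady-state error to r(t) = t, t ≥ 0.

0

Lowest-order denominator term is 825s^2, so the open loop has 2 poles at the origin → type 2 system.
K_v = ∞ for a type-2 system; e_ss to a ramp is zero.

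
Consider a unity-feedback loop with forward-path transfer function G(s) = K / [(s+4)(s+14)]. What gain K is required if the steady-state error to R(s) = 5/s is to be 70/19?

20

System type = 0 (no poles at s=0).
K_p = lim_{s→0} G(s) = K / (4·14) = (1/56)·K.
e_ss = 5/(1 + K_p) = 70/19 ⇒ 1 + (1/56)·K = 19/14 ⇒ K = 20.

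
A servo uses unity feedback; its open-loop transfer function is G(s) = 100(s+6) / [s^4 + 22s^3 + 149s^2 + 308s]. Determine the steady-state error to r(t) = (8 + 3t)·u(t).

1.54

Lowest-order denominator term is 308s, so the open loop has 1 pole at the origin → type 1 system. Treating each term separately:
  • 8: tracked with zero error.
  • 3t: e_ss = 3/K_v with K_v=150/77 → 1.54.
Total e_ss = 1.54.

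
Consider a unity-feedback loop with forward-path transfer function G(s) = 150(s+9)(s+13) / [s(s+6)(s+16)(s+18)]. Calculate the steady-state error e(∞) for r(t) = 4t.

System type = 1 (one pole at s=0).
K_v = lim_{s→0} s·G(s) = 150·9·13 / (6·16·18) = 325/32.
e_ss = 4/K_v = 4/(325/32) = 128/325.

128/325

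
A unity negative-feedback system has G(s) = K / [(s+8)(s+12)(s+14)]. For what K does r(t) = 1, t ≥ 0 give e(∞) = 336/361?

100

The open loop has no poles at the origin → type 0 system.
K_p = lim_{s→0} G(s) = K / (8·12·14) = (1/1344)·K.
e_ss = 1/(1 + K_p) = 336/361 ⇒ 1 + (1/1344)·K = 361/336 ⇒ K = 100.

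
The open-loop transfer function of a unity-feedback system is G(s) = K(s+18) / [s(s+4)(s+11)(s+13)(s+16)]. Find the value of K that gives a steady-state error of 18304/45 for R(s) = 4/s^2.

5

System type = 1 (one pole at s=0).
K_v = lim_{s→0} s·G(s) = K·18 / (4·11·13·16) = (9/4576)·K.
e_ss = 4/K_v = 18304/45 ⇒ K_v = 45/4576 ⇒ K = (45/4576)/(9/4576) = 5.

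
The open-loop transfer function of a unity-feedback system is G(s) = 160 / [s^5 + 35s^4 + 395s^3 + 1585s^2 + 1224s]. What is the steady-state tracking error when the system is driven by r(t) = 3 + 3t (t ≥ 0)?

22.95

Lowest-order denominator term is 1224s, so the open loop has 1 pole at the origin → type 1 system. Taking each input component in turn:
  • 3: tracked with zero error.
  • 3t: e_ss = 3/K_v with K_v=20/153 → 22.95.
Total e_ss = 22.95.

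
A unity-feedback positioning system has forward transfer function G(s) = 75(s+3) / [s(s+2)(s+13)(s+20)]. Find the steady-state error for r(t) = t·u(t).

The open loop has one pole at the origin → type 1 system.
K_v = lim_{s→0} s·G(s) = 75·3 / (2·13·20) = 45/104.
e_ss = 1/K_v = 1/(45/104) = 104/45.

104/45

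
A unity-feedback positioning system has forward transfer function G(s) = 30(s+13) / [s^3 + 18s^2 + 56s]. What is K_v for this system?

195/28

Factoring s from the denominator leaves a polynomial with constant term 56, so the system is type 1.
K_v = lim_{s→0} s·G(s) = 30·13 / 56 = 195/28.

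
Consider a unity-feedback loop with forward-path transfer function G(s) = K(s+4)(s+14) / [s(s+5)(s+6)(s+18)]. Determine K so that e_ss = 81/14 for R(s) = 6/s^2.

G(s) has one factor of s in the denominator, so the system is type 1.
K_v = lim_{s→0} s·G(s) = K·4·14 / (5·6·18) = (14/135)·K.
e_ss = 6/K_v = 81/14 ⇒ K_v = 28/27 ⇒ K = (28/27)/(14/135) = 10.

10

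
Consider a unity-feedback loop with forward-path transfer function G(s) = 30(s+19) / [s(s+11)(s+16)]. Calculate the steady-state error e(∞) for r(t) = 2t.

176/285

One free integrator in G(s): this is a type 1 system.
K_v = lim_{s→0} s·G(s) = 30·19 / (11·16) = 285/88.
e_ss = 2/K_v = 2/(285/88) = 176/285.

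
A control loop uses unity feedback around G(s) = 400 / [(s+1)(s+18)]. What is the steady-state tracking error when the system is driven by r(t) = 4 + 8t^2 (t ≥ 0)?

infinity

No free integrators in G(s): this is a type 0 system. By superposition:
  • 4: e_ss = 4/(1+K_p) with K_p=200/9 → 36/209.
  • 8t^2: a type-0 system cannot track it, e_ss → ∞.
The unbounded component dominates.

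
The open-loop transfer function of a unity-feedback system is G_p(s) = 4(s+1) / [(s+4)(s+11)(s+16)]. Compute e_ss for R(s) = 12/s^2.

infinity

The open loop has no poles at the origin → type 0 system.
For a type-0 system K_v = 0, so e_ss to a ramp input is unbounded.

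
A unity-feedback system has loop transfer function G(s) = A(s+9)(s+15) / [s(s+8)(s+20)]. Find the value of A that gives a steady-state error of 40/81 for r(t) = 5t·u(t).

System type = 1 (one pole at s=0).
K_v = lim_{s→0} s·G(s) = A·9·15 / (8·20) = (27/32)·A.
e_ss = 5/K_v = 40/81 ⇒ K_v = 10.125 ⇒ A = 10.125/(27/32) = 12.

12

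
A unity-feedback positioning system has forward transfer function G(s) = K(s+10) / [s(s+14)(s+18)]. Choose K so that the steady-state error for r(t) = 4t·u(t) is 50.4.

2

One free integrator in G(s): this is a type 1 system.
K_v = lim_{s→0} s·G(s) = K·10 / (14·18) = (5/126)·K.
e_ss = 4/K_v = 50.4 ⇒ K_v = 5/63 ⇒ K = (5/63)/(5/126) = 2.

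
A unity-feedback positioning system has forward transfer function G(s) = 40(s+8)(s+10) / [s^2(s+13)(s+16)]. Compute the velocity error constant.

infinity

K_v = lim_{s→0} s·G(s); with 2 poles at the origin the limit diverges, so K_v = ∞.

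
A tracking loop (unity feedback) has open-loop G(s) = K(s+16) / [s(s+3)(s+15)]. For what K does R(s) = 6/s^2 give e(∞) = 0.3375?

50

G(s) has one factor of s in the denominator, so the system is type 1.
K_v = lim_{s→0} s·G(s) = K·16 / (3·15) = (16/45)·K.
e_ss = 6/K_v = 0.3375 ⇒ K_v = 160/9 ⇒ K = (160/9)/(16/45) = 50.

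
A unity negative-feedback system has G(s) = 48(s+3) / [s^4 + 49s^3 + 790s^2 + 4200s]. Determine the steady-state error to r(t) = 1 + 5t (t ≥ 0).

The denominator has no term below 4200s — 1 pole at s=0, type 1. Taking each input component in turn:
  • 1: tracked with zero error.
  • 5t: e_ss = 5/K_v with K_v=6/175 → 875/6.
Total e_ss = 875/6.

875/6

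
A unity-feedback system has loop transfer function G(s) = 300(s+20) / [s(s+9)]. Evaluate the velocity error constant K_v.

2000/3

The open loop has one pole at the origin → type 1 system.
K_v = lim_{s→0} s·G(s) = 300·20 / (9) = 2000/3.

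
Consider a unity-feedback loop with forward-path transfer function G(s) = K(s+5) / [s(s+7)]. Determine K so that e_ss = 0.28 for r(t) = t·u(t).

5

The open loop has one pole at the origin → type 1 system.
K_v = lim_{s→0} s·G(s) = K·5 / (7) = (5/7)·K.
e_ss = 1/K_v = 0.28 ⇒ K_v = 25/7 ⇒ K = (25/7)/(5/7) = 5.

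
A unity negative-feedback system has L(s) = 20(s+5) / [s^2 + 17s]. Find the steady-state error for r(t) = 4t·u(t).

0.68

Lowest-order denominator term is 17s, so the open loop has 1 pole at the origin → type 1 system.
K_v = lim_{s→0} s·L(s) = 20·5 / 17 = 100/17.
e_ss = 4/K_v = 4/(100/17) = 0.68.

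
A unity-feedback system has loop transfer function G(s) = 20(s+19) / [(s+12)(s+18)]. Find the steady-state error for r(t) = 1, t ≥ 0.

No free integrators in G(s): this is a type 0 system.
K_p = lim_{s→0} G(s) = 20·19 / (12·18) = 95/54.
e_ss = 1/(1 + K_p) = 1/(149/54) = 54/149.

54/149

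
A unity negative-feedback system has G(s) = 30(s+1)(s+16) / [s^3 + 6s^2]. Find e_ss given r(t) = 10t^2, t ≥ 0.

0.25

Factoring s^2 from the denominator leaves a polynomial with constant term 6, so the system is type 2.
K_a = lim_{s→0} s^2·G(s) = 30·1·16 / 6 = 80.
r(t) = 10t^2 gives R(s) = 20/s^3.
e_ss = 20/K_a = 20/80 = 0.25.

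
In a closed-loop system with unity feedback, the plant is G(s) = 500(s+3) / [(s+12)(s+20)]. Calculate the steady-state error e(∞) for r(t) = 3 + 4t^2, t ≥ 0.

The open loop has no poles at the origin → type 0 system. Taking each input component in turn:
  • 3: e_ss = 3/(1+K_p) with K_p=6.25 → 12/29.
  • 4t^2: a type-0 system cannot track it, e_ss → ∞.
The unbounded component dominates.

infinity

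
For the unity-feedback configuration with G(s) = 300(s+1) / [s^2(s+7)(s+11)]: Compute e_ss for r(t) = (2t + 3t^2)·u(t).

System type = 2 (two poles at s=0). Taking each input component in turn:
  • 2t: tracked with zero error.
  • 3t^2: e_ss = 6/K_a with K_a=300/77 → 1.54.
Total e_ss = 1.54.

1.54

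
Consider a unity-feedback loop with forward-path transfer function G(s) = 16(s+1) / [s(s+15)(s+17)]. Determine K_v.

16/255

System type = 1 (one pole at s=0).
K_v = lim_{s→0} s·G(s) = 16·1 / (15·17) = 16/255.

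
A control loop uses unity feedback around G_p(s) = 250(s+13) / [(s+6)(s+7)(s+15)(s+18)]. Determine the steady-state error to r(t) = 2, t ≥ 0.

2268/1459

G_p(s) has no factors of s in the denominator, so the system is type 0.
K_p = lim_{s→0} G_p(s) = 250·13 / (6·7·15·18) = 325/1134.
e_ss = 2/(1 + K_p) = 2/(1459/1134) = 2268/1459.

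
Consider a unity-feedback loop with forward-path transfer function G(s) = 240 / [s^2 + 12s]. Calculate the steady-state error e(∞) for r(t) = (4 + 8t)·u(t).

Factoring s from the denominator leaves a polynomial with constant term 12, so the system is type 1. By superposition:
  • 4: tracked with zero error.
  • 8t: e_ss = 8/K_v with K_v=20 → 0.4.
Total e_ss = 0.4.

0.4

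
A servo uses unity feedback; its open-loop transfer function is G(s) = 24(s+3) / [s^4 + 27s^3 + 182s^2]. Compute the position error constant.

K_p = lim_{s→0} G(s); with 2 poles at the origin the limit diverges, so K_p = ∞.

infinity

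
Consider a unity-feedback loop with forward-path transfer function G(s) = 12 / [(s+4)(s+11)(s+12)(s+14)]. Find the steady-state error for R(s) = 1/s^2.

No free integrators in G(s): this is a type 0 system.
K_v = lim_{s→0} s·G(s) = 0; the steady-state error to this ramp input grows without bound.

infinity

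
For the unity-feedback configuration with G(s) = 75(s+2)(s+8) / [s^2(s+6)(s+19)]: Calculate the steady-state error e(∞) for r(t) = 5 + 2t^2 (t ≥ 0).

0.38

Two free integrators in G(s): this is a type 2 system. By superposition:
  • 5: tracked with zero error.
  • 2t^2: e_ss = 4/K_a with K_a=200/19 → 0.38.
Total e_ss = 0.38.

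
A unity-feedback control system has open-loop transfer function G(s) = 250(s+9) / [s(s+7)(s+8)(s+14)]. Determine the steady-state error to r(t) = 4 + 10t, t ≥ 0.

The open loop has one pole at the origin → type 1 system. Treating each term separately:
  • 4: tracked with zero error.
  • 10t: e_ss = 10/K_v with K_v=1125/392 → 784/225.
Total e_ss = 784/225.

784/225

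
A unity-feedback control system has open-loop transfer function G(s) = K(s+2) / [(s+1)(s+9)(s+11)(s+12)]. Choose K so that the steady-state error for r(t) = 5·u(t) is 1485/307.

20

System type = 0 (no poles at s=0).
K_p = lim_{s→0} G(s) = K·2 / (1·9·11·12) = (1/594)·K.
e_ss = 5/(1 + K_p) = 1485/307 ⇒ 1 + (1/594)·K = 307/297 ⇒ K = 20.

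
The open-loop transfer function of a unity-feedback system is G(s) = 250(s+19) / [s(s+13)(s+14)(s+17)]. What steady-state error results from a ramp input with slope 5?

System type = 1 (one pole at s=0).
K_v = lim_{s→0} s·G(s) = 250·19 / (13·14·17) = 2375/1547.
e_ss = 5/K_v = 5/(2375/1547) = 1547/475.

1547/475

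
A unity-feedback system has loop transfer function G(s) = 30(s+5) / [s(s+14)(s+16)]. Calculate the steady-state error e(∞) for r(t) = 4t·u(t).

One free integrator in G(s): this is a type 1 system.
K_v = lim_{s→0} s·G(s) = 30·5 / (14·16) = 75/112.
e_ss = 4/K_v = 4/(75/112) = 448/75.

448/75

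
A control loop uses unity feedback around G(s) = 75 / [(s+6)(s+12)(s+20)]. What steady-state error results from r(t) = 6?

No free integrators in G(s): this is a type 0 system.
K_p = lim_{s→0} G(s) = 75 / (6·12·20) = 5/96.
e_ss = 6/(1 + K_p) = 6/(101/96) = 576/101.

576/101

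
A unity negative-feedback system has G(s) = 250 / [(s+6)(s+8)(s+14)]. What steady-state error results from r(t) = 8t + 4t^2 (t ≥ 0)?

infinity

G(s) has no factors of s in the denominator, so the system is type 0. Treating each term separately:
  • 8t: a type-0 system cannot track it, e_ss → ∞.
  • 4t^2: a type-0 system cannot track it, e_ss → ∞.
The unbounded component dominates.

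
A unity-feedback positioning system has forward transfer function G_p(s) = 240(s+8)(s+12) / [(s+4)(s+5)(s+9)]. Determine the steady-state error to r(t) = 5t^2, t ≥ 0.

System type = 0 (no poles at s=0).
K_a = lim_{s→0} s^2·G_p(s) = 0; the steady-state error to this parabolic input grows without bound.

infinity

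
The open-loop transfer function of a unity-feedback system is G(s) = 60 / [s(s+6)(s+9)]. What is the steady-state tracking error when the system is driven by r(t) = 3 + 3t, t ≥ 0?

2.7

One free integrator in G(s): this is a type 1 system. Taking each input component in turn:
  • 3: tracked with zero error.
  • 3t: e_ss = 3/K_v with K_v=10/9 → 2.7.
Total e_ss = 2.7.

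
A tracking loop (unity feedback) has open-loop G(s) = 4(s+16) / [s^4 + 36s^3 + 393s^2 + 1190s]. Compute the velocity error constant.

The denominator has no term below 1190s — 1 pole at s=0, type 1.
K_v = lim_{s→0} s·G(s) = 4·16 / 1190 = 32/595.

32/595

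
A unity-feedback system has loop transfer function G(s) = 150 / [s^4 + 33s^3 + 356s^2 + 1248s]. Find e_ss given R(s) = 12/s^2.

Lowest-order denominator term is 1248s, so the open loop has 1 pole at the origin → type 1 system.
K_v = lim_{s→0} s·G(s) = 150 / 1248 = 25/208.
e_ss = 12/K_v = 12/(25/208) = 99.84.

99.84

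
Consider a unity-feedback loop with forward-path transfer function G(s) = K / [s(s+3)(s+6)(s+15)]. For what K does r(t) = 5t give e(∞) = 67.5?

20

The open loop has one pole at the origin → type 1 system.
K_v = lim_{s→0} s·G(s) = K / (3·6·15) = (1/270)·K.
e_ss = 5/K_v = 67.5 ⇒ K_v = 2/27 ⇒ K = (2/27)/(1/270) = 20.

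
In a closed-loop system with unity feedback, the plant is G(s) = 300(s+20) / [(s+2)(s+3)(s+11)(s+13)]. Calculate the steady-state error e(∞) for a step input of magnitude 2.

286/1143

No free integrators in G(s): this is a type 0 system.
K_p = lim_{s→0} G(s) = 300·20 / (2·3·11·13) = 1000/143.
e_ss = 2/(1 + K_p) = 2/(1143/143) = 286/1143.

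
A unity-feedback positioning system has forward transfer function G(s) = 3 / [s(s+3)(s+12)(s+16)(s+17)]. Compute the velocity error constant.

1/3264

System type = 1 (one pole at s=0).
K_v = lim_{s→0} s·G(s) = 3 / (3·12·16·17) = 1/3264.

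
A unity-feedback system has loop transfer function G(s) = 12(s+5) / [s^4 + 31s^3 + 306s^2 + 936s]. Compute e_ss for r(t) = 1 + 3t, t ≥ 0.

46.8

Lowest-order denominator term is 936s, so the open loop has 1 pole at the origin → type 1 system. Treating each term separately:
  • 1: tracked with zero error.
  • 3t: e_ss = 3/K_v with K_v=5/78 → 46.8.
Total e_ss = 46.8.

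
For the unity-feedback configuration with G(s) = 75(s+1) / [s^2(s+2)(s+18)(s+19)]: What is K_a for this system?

25/228

The open loop has two poles at the origin → type 2 system.
K_a = lim_{s→0} s^2·G(s) = 75·1 / (2·18·19) = 25/228.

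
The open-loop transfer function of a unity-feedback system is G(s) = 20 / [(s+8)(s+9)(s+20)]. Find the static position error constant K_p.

1/72

G(s) has no factors of s in the denominator, so the system is type 0.
K_p = lim_{s→0} G(s) = 20 / (8·9·20) = 1/72.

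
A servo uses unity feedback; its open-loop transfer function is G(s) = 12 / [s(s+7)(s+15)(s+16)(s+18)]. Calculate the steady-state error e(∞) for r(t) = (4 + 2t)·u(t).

5040

The open loop has one pole at the origin → type 1 system. Taking each input component in turn:
  • 4: tracked with zero error.
  • 2t: e_ss = 2/K_v with K_v=1/2520 → 5040.
Total e_ss = 5040.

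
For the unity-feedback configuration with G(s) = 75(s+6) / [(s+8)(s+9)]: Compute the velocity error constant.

G(s) has no factors of s in the denominator, so the system is type 0.
K_v = lim_{s→0} s·G(s) = 0 (the extra factor of s kills the finite limit).

0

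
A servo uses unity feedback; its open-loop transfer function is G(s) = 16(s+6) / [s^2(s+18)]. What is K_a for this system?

16/3

System type = 2 (two poles at s=0).
K_a = lim_{s→0} s^2·G(s) = 16·6 / (18) = 16/3.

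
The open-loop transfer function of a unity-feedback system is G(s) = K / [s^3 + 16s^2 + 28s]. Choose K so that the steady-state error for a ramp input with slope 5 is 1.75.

Factoring s from the denominator leaves a polynomial with constant term 28, so the system is type 1.
K_v = lim_{s→0} s·G(s) = K / 28 = (1/28)·K.
e_ss = 5/K_v = 1.75 ⇒ K_v = 20/7 ⇒ K = (20/7)/(1/28) = 80.

80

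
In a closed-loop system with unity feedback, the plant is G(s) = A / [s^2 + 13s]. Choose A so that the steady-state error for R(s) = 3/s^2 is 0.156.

The denominator has no term below 13s — 1 pole at s=0, type 1.
K_v = lim_{s→0} s·G(s) = A / 13 = (1/13)·A.
e_ss = 3/K_v = 0.156 ⇒ K_v = 250/13 ⇒ A = (250/13)/(1/13) = 250.

250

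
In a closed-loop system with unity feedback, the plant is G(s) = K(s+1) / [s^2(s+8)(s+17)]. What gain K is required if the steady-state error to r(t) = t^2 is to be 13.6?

The open loop has two poles at the origin → type 2 system.
K_a = lim_{s→0} s^2·G(s) = K·1 / (8·17) = (1/136)·K.
e_ss = 2/K_a = 13.6 ⇒ K_a = 5/34 ⇒ K = (5/34)/(1/136) = 20.

20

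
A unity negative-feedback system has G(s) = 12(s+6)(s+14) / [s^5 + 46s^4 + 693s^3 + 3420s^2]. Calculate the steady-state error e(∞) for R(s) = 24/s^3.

570/7

The denominator has no term below 3420s^2 — 2 poles at s=0, type 2.
K_a = lim_{s→0} s^2·G(s) = 12·6·14 / 3420 = 28/95.
r(t) = 12t^2 gives R(s) = 24/s^3.
e_ss = 24/K_a = 24/(28/95) = 570/7.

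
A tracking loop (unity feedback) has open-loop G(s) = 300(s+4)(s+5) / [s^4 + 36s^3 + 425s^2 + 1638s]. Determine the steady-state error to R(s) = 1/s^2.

0.273

The denominator has no term below 1638s — 1 pole at s=0, type 1.
K_v = lim_{s→0} s·G(s) = 300·4·5 / 1638 = 1000/273.
e_ss = 1/K_v = 1/(1000/273) = 0.273.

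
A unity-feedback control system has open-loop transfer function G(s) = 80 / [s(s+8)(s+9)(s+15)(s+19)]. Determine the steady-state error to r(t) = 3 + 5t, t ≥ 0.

1282.5

G(s) has one factor of s in the denominator, so the system is type 1. Treating each term separately:
  • 3: tracked with zero error.
  • 5t: e_ss = 5/K_v with K_v=2/513 → 1282.5.
Total e_ss = 1282.5.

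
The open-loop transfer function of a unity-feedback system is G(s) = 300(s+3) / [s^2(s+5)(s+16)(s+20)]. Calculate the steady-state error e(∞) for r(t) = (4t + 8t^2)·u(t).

256/9

The open loop has two poles at the origin → type 2 system. By superposition:
  • 4t: tracked with zero error.
  • 8t^2: e_ss = 16/K_a with K_a=0.5625 → 256/9.
Total e_ss = 256/9.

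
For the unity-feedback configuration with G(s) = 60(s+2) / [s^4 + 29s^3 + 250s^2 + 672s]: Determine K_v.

Factoring s from the denominator leaves a polynomial with constant term 672, so the system is type 1.
K_v = lim_{s→0} s·G(s) = 60·2 / 672 = 5/28.

5/28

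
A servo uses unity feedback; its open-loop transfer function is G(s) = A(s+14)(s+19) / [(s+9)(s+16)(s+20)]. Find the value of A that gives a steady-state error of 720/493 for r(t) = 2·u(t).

4

The open loop has no poles at the origin → type 0 system.
K_p = lim_{s→0} G(s) = A·14·19 / (9·16·20) = (133/1440)·A.
e_ss = 2/(1 + K_p) = 720/493 ⇒ 1 + (133/1440)·A = 493/360 ⇒ A = 4.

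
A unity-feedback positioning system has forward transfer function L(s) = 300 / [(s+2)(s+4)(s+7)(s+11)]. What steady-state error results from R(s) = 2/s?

System type = 0 (no poles at s=0).
K_p = lim_{s→0} L(s) = 300 / (2·4·7·11) = 75/154.
e_ss = 2/(1 + K_p) = 2/(229/154) = 308/229.

308/229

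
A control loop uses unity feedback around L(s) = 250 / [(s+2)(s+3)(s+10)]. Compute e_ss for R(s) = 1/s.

No free integrators in L(s): this is a type 0 system.
K_p = lim_{s→0} L(s) = 250 / (2·3·10) = 25/6.
e_ss = 1/(1 + K_p) = 1/(31/6) = 6/31.

6/31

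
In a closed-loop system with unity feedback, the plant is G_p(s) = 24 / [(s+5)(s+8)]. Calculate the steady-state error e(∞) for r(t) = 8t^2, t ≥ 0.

infinity

No free integrators in G_p(s): this is a type 0 system.
For a type-0 system K_a = 0, so e_ss to a parabolic input is unbounded.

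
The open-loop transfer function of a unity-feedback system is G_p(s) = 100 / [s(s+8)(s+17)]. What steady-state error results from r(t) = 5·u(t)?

System type = 1 (one pole at s=0).
K_p = ∞ for a type-1 system; e_ss to a step is zero.

0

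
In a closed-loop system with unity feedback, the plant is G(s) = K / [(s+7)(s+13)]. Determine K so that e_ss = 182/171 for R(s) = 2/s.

80

The open loop has no poles at the origin → type 0 system.
K_p = lim_{s→0} G(s) = K / (7·13) = (1/91)·K.
e_ss = 2/(1 + K_p) = 182/171 ⇒ 1 + (1/91)·K = 171/91 ⇒ K = 80.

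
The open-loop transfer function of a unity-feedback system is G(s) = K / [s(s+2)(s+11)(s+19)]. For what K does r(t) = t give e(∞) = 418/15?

15

G(s) has one factor of s in the denominator, so the system is type 1.
K_v = lim_{s→0} s·G(s) = K / (2·11·19) = (1/418)·K.
e_ss = 1/K_v = 418/15 ⇒ K_v = 15/418 ⇒ K = (15/418)/(1/418) = 15.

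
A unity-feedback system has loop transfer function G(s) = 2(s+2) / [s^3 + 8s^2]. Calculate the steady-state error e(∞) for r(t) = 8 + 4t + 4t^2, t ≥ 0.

16

Lowest-order denominator term is 8s^2, so the open loop has 2 poles at the origin → type 2 system. Treating each term separately:
  • 8: tracked with zero error.
  • 4t: tracked with zero error.
  • 4t^2: e_ss = 8/K_a with K_a=0.5 → 16.
Total e_ss = 16.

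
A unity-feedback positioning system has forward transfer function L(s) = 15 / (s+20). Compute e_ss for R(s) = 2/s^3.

infinity

L(s) has no factors of s in the denominator, so the system is type 0.
For a type-0 system K_a = 0, so e_ss to a parabolic input is unbounded.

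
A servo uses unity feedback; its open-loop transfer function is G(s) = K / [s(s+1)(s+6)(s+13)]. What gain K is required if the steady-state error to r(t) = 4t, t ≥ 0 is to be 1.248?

250

G(s) has one factor of s in the denominator, so the system is type 1.
K_v = lim_{s→0} s·G(s) = K / (1·6·13) = (1/78)·K.
e_ss = 4/K_v = 1.248 ⇒ K_v = 125/39 ⇒ K = (125/39)/(1/78) = 250.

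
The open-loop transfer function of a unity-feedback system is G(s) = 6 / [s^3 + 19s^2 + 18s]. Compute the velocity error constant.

The denominator has no term below 18s — 1 pole at s=0, type 1.
K_v = lim_{s→0} s·G(s) = 6 / 18 = 1/3.

1/3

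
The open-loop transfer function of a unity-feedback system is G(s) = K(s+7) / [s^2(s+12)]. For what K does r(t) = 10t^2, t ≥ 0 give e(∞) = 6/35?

G(s) has two factors of s in the denominator, so the system is type 2.
K_a = lim_{s→0} s^2·G(s) = K·7 / (12) = (7/12)·K.
e_ss = 20/K_a = 6/35 ⇒ K_a = 350/3 ⇒ K = (350/3)/(7/12) = 200.

200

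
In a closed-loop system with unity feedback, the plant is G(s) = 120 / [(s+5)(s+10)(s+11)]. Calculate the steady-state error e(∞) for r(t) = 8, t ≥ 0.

G(s) has no factors of s in the denominator, so the system is type 0.
K_p = lim_{s→0} G(s) = 120 / (5·10·11) = 12/55.
e_ss = 8/(1 + K_p) = 8/(67/55) = 440/67.

440/67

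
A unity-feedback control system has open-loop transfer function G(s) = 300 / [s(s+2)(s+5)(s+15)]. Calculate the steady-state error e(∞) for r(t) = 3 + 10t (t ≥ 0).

G(s) has one factor of s in the denominator, so the system is type 1. Taking each input component in turn:
  • 3: tracked with zero error.
  • 10t: e_ss = 10/K_v with K_v=2 → 5.
Total e_ss = 5.

5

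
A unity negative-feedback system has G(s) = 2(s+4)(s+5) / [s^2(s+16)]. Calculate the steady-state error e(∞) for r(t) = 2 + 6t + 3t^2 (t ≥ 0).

The open loop has two poles at the origin → type 2 system. Treating each term separately:
  • 2: tracked with zero error.
  • 6t: tracked with zero error.
  • 3t^2: e_ss = 6/K_a with K_a=2.5 → 2.4.
Total e_ss = 2.4.

2.4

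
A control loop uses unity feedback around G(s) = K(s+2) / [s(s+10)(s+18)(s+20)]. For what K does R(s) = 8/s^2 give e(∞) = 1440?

10

The open loop has one pole at the origin → type 1 system.
K_v = lim_{s→0} s·G(s) = K·2 / (10·18·20) = (1/1800)·K.
e_ss = 8/K_v = 1440 ⇒ K_v = 1/180 ⇒ K = (1/180)/(1/1800) = 10.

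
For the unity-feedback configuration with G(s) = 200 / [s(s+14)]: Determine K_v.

The open loop has one pole at the origin → type 1 system.
K_v = lim_{s→0} s·G(s) = 200 / (14) = 100/7.

100/7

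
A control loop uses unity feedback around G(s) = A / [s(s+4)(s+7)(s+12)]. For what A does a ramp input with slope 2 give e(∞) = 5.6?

120

The open loop has one pole at the origin → type 1 system.
K_v = lim_{s→0} s·G(s) = A / (4·7·12) = (1/336)·A.
e_ss = 2/K_v = 5.6 ⇒ K_v = 5/14 ⇒ A = (5/14)/(1/336) = 120.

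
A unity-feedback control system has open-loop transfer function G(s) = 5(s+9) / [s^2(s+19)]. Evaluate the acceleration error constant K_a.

45/19

G(s) has two factors of s in the denominator, so the system is type 2.
K_a = lim_{s→0} s^2·G(s) = 5·9 / (19) = 45/19.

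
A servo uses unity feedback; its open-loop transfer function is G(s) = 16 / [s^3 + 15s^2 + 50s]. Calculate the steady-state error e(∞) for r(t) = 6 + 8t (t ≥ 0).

25

The denominator has no term below 50s — 1 pole at s=0, type 1. Taking each input component in turn:
  • 6: tracked with zero error.
  • 8t: e_ss = 8/K_v with K_v=0.32 → 25.
Total e_ss = 25.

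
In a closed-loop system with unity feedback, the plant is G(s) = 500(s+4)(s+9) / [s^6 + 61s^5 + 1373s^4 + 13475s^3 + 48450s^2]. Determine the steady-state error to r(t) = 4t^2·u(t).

323/15

Lowest-order denominator term is 48450s^2, so the open loop has 2 poles at the origin → type 2 system.
K_a = lim_{s→0} s^2·G(s) = 500·4·9 / 48450 = 120/323.
r(t) = 4t^2 gives R(s) = 8/s^3.
e_ss = 8/K_a = 8/(120/323) = 323/15.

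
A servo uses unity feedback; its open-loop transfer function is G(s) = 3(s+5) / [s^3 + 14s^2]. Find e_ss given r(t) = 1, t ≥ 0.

0

Factoring s^2 from the denominator leaves a polynomial with constant term 14, so the system is type 2.
A type-2 system has K_p = ∞, so it tracks a step input with zero steady-state error.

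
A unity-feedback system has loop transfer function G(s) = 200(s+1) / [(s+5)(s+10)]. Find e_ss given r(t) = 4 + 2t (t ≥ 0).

infinity

No free integrators in G(s): this is a type 0 system. Treating each term separately:
  • 4: e_ss = 4/(1+K_p) with K_p=4 → 0.8.
  • 2t: a type-0 system cannot track it, e_ss → ∞.
The unbounded component dominates.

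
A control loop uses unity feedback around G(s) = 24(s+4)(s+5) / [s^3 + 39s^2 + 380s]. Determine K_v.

The denominator has no term below 380s — 1 pole at s=0, type 1.
K_v = lim_{s→0} s·G(s) = 24·4·5 / 380 = 24/19.

24/19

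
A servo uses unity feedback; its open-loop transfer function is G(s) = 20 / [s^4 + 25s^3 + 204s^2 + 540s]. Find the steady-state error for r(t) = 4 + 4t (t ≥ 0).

Lowest-order denominator term is 540s, so the open loop has 1 pole at the origin → type 1 system. Treating each term separately:
  • 4: tracked with zero error.
  • 4t: e_ss = 4/K_v with K_v=1/27 → 108.
Total e_ss = 108.

108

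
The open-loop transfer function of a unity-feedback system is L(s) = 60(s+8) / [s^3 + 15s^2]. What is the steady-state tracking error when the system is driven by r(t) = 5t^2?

The denominator has no term below 15s^2 — 2 poles at s=0, type 2.
K_a = lim_{s→0} s^2·L(s) = 60·8 / 15 = 32.
r(t) = 5t^2 gives R(s) = 10/s^3.
e_ss = 10/K_a = 10/32 = 0.3125.

0.3125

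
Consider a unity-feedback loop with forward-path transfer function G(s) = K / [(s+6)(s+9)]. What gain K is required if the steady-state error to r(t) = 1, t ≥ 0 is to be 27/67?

System type = 0 (no poles at s=0).
K_p = lim_{s→0} G(s) = K / (6·9) = (1/54)·K.
e_ss = 1/(1 + K_p) = 27/67 ⇒ 1 + (1/54)·K = 67/27 ⇒ K = 80.

80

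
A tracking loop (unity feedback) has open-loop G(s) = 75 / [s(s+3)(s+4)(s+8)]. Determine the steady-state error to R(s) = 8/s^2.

The open loop has one pole at the origin → type 1 system.
K_v = lim_{s→0} s·G(s) = 75 / (3·4·8) = 25/32.
e_ss = 8/K_v = 8/(25/32) = 10.24.

10.24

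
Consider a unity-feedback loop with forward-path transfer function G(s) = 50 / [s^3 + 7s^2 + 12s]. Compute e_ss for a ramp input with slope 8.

1.92

Factoring s from the denominator leaves a polynomial with constant term 12, so the system is type 1.
K_v = lim_{s→0} s·G(s) = 50 / 12 = 25/6.
e_ss = 8/K_v = 8/(25/6) = 1.92.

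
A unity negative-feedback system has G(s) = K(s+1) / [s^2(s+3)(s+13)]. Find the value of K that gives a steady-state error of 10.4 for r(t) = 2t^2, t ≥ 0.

G(s) has two factors of s in the denominator, so the system is type 2.
K_a = lim_{s→0} s^2·G(s) = K·1 / (3·13) = (1/39)·K.
e_ss = 4/K_a = 10.4 ⇒ K_a = 5/13 ⇒ K = (5/13)/(1/39) = 15.

15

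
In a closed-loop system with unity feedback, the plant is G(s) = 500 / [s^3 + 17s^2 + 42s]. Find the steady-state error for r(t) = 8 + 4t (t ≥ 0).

0.336

Factoring s from the denominator leaves a polynomial with constant term 42, so the system is type 1. Taking each input component in turn:
  • 8: tracked with zero error.
  • 4t: e_ss = 4/K_v with K_v=250/21 → 0.336.
Total e_ss = 0.336.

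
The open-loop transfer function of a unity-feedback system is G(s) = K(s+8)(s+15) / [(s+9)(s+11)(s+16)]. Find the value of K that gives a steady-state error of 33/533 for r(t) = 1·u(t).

200

G(s) has no factors of s in the denominator, so the system is type 0.
K_p = lim_{s→0} G(s) = K·8·15 / (9·11·16) = (5/66)·K.
e_ss = 1/(1 + K_p) = 33/533 ⇒ 1 + (5/66)·K = 533/33 ⇒ K = 200.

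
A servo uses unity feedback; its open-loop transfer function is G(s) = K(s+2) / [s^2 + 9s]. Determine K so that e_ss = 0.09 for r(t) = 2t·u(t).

Factoring s from the denominator leaves a polynomial with constant term 9, so the system is type 1.
K_v = lim_{s→0} s·G(s) = K·2 / 9 = (2/9)·K.
e_ss = 2/K_v = 0.09 ⇒ K_v = 200/9 ⇒ K = (200/9)/(2/9) = 100.

100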